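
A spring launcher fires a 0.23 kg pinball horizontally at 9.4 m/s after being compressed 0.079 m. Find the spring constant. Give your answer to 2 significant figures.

Energy stored in the spring equals the launch KE: ½kx² = ½mv²
k = mv²/x² = (0.23)(9.4)²/(0.079)² = 3256 N/m

k = 3300 N/m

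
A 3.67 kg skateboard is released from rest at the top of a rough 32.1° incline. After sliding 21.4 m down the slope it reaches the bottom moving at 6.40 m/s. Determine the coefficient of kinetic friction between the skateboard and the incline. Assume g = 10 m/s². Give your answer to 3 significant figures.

mgh = ½mv² + μ_k (mg cosθ) L, with h = L sinθ
mgL sinθ = 417.35 J; ½mv² = 75.162 J
W_f = 417.35 − 75.162 = 342.2 J
μ_k = W_f/(mg cosθ · L) = 342.2/(31.09 × 21.4) = 0.5143

μ_k = 0.514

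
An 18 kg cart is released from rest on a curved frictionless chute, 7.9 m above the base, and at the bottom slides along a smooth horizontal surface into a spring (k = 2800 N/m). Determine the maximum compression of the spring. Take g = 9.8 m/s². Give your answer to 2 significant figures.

x = 1.0 m

At max compression the cart is momentarily at rest: mgh = ½kx²
x = √(2mgh/k) = √(2 × 18 × 9.8 × 7.9 / 2800) = 0.9977 m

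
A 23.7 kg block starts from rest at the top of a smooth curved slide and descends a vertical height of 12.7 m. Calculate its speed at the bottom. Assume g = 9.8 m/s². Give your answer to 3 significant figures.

Energy conservation between the two points: mgh = ½mv²
v = √(2gh) = √(2 × 9.8 × 12.7) = √248.92 = 15.78 m/s

v = 15.8 m/s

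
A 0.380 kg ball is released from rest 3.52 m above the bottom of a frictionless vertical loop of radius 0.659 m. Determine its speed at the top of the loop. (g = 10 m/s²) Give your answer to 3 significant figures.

v = 6.64 m/s

Energy conservation: mgh = ½mv_top² + mg(2r)
v_top² = 2g(h − 2r) = 2(10)(3.52 − 1.318) = 44.04
v_top = 6.636 m/s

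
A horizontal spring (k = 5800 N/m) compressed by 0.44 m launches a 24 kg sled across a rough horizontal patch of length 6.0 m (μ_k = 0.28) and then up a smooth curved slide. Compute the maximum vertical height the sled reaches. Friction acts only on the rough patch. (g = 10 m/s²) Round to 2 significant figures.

Spring energy: E₀ = ½kx² = ½(5800)(0.44)² = 561.44 J
Friction: W_f = μ_k mg d = (0.28)(24)(10)(6.0) = 403.2 J
Energy at base of ramp: E = 561.44 − 403.2 = 158.24 J
At max height all remaining energy is PE: mgh = E ⇒ h = E/(mg) = 158.24/(24 × 10) = 0.6593 m

h = 0.66 m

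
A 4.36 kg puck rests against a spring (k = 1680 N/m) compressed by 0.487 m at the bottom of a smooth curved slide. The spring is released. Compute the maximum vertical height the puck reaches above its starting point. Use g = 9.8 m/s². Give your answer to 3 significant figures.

At maximum height the puck is at rest, so ½kx² = mgh
h = kx²/(2mg) = (1680)(0.487)²/(2 × 4.36 × 9.8) = 4.663 m

h = 4.66 m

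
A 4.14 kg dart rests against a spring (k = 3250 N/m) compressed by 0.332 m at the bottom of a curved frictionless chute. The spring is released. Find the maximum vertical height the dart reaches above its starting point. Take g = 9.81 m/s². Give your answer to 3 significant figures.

h = 4.41 m

All spring PE becomes gravitational PE at the highest point: ½kx² = mgh
h = kx²/(2mg) = (3250)(0.332)²/(2 × 4.14 × 9.81) = 4.410 m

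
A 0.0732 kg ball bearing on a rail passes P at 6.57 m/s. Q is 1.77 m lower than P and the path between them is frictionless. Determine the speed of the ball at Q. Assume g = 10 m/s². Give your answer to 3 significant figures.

Mechanical energy is conserved (no friction): ½mv₀² + mgh = ½mv²
v² = v₀² + 2gh = (6.57)² + 2(10)(1.77) = 78.565
v = √78.565 = 8.864 m/s

v = 8.86 m/s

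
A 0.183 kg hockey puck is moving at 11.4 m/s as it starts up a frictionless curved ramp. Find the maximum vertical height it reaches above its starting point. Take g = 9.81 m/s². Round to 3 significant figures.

h = 6.62 m

Setting KE at the bottom equal to PE gained: ½mv² = mgh
h = v²/(2g) = 11.4²/(2 × 9.81) = 6.624 m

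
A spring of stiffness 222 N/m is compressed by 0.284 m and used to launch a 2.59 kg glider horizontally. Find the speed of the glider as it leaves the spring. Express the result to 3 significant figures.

Spring PE converts entirely to kinetic energy: ½kx² = ½mv²
v = x√(k/m) = 0.284 × √(222/2.59) = 2.629 m/s

v = 2.63 m/s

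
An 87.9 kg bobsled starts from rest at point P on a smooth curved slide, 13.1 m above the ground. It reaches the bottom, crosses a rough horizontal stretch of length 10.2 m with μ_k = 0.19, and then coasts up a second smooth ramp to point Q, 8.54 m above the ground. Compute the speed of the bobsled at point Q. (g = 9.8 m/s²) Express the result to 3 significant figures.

Energy at P: mgh₁ = (87.9)(9.8)(13.1) = 11285 J
Friction loss: W_f = μ_k mg d = 1669 J
At Q: ½mv² + mgh₂ = mgh₁ − W_f
½mv² = 11285 − 1669 − 7356.5 = 2258.6 J
v = √(2 × 2258.6/87.9) = 7.169 m/s

v = 7.17 m/s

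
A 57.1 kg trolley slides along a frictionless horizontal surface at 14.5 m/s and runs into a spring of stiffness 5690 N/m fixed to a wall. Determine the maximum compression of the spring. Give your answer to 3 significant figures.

At max compression the trolley is momentarily at rest: ½mv² = ½kx²
x = v√(m/k) = 14.5 × √(57.1/5690) = 1.453 m

x = 1.45 m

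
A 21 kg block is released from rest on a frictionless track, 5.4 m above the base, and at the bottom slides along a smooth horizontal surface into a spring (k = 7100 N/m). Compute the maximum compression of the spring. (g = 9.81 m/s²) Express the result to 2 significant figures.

At max compression the block is momentarily at rest: mgh = ½kx²
x = √(2mgh/k) = √(2 × 21 × 9.81 × 5.4 / 7100) = 0.5598 m

x = 0.56 m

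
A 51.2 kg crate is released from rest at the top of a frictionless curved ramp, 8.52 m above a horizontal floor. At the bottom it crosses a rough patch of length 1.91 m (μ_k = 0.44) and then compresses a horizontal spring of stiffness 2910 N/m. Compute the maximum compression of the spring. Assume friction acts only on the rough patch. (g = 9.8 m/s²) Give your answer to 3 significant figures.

Initial energy: E₁ = mgh = (51.2)(9.8)(8.52) = 4275.0 J
Friction removes W_f = μ_k mg d = (0.44)(51.2)(9.8)(1.91) = 421.7 J
Energy reaching the spring: E = 4275.0 − 421.7 = 3853.3 J
At max compression ½kx² = E ⇒ x = √(2E/k) = √(2 × 3853.3/2910) = 1.627 m

x = 1.63 m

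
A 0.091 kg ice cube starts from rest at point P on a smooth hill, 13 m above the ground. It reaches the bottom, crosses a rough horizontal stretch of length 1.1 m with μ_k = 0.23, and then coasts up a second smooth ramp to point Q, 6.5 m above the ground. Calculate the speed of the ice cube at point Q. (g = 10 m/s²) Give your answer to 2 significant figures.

v = 11 m/s

Energy at P: mgh₁ = (0.091)(10)(13) = 11.830 J
Friction loss: W_f = μ_k mg d = 0.2302 J
At Q: ½mv² + mgh₂ = mgh₁ − W_f
½mv² = 11.830 − 0.2302 − 5.9150 = 5.6848 J
v = √(2 × 5.6848/0.091) = 11.18 m/s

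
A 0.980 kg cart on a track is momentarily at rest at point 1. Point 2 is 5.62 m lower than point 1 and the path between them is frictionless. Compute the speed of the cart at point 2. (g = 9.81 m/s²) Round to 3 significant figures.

Mechanical energy is conserved (no friction): mgh = ½mv²
The mass cancels from both sides.
v = √(2gh) = √(2 × 9.81 × 5.62) = √110.26 = 10.50 m/s

v = 10.5 m/s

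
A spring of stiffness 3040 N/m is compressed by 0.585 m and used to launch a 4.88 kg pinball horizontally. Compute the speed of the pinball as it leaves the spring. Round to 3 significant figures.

v = 14.6 m/s

Spring PE converts entirely to kinetic energy: ½kx² = ½mv²
v = x√(k/m) = 0.585 × √(3040/4.88) = 14.60 m/s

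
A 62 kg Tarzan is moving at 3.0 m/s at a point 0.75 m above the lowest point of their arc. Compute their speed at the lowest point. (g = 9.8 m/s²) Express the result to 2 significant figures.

v = 4.9 m/s

Energy conservation between the two points: ½mv₀² + mgh = ½mv²
v² = v₀² + 2gh = (3.0)² + 2(9.8)(0.75) = 23.700
v = √23.700 = 4.868 m/s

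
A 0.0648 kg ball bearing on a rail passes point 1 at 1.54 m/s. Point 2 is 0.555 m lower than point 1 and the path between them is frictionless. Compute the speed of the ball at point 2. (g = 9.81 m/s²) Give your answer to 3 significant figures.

Energy conservation between the two points: ½mv₀² + mgh = ½mv²
v² = v₀² + 2gh = (1.54)² + 2(9.81)(0.555) = 13.261
v = √13.261 = 3.642 m/s

v = 3.64 m/s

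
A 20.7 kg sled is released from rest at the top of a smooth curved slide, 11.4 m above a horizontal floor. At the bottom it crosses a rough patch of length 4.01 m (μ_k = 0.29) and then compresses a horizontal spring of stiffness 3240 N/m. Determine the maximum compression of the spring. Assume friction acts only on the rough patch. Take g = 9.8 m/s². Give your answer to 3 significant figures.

Initial energy: E₁ = mgh = (20.7)(9.8)(11.4) = 2312.6 J
Friction removes W_f = μ_k mg d = (0.29)(20.7)(9.8)(4.01) = 235.9 J
Energy reaching the spring: E = 2312.6 − 235.9 = 2076.7 J
At max compression ½kx² = E ⇒ x = √(2E/k) = √(2 × 2076.7/3240) = 1.132 m

x = 1.13 m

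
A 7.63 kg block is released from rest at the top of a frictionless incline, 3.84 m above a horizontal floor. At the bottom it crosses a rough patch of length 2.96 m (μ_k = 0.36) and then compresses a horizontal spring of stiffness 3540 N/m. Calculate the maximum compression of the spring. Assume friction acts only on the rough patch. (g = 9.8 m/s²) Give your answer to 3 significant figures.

Initial energy: E₁ = mgh = (7.63)(9.8)(3.84) = 287.13 J
Friction removes W_f = μ_k mg d = (0.36)(7.63)(9.8)(2.96) = 79.68 J
Energy reaching the spring: E = 287.13 − 79.68 = 207.45 J
At max compression ½kx² = E ⇒ x = √(2E/k) = √(2 × 207.45/3540) = 0.3424 m

x = 0.342 m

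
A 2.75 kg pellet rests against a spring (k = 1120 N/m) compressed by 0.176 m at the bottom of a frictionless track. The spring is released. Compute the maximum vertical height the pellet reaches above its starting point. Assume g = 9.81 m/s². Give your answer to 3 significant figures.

h = 0.643 m

All spring PE becomes gravitational PE at the highest point: ½kx² = mgh
h = kx²/(2mg) = (1120)(0.176)²/(2 × 2.75 × 9.81) = 0.6430 m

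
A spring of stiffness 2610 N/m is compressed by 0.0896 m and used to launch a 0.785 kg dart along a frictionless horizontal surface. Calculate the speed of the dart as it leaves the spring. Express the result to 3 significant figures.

v = 5.17 m/s

The dart leaves the spring when the spring is at natural length, so ½kx² = ½mv²
v = x√(k/m) = 0.0896 × √(2610/0.785) = 5.166 m/s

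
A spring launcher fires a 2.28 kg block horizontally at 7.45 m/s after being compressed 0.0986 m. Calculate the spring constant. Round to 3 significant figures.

Spring PE at full compression equals KE at release: ½kx² = ½mv²
k = mv²/x² = (2.28)(7.45)²/(0.0986)² = 13016 N/m

k = 13000 N/m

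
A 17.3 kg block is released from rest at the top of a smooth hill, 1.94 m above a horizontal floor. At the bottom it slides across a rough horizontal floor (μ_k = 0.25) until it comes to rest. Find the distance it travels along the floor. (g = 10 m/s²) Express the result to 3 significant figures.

Energy bookkeeping (friction removes W_f = μ_k N d):
At rest all PE has been dissipated by friction: mgh = μ_k m g d
d = h/μ_k = 1.94/0.25 = 7.760 m

d = 7.76 m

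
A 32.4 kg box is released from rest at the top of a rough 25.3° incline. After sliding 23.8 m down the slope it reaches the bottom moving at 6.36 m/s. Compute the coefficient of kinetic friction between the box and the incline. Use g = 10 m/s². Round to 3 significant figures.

μ_k = 0.379

The energy dissipated by friction is the PE lost minus the KE gained:
mgL sinθ = 3295.4 J; ½mv² = 655.28 J
W_f = 3295.4 − 655.28 = 2640 J
μ_k = W_f/(mg cosθ · L) = 2640/(292.9 × 23.8) = 0.3787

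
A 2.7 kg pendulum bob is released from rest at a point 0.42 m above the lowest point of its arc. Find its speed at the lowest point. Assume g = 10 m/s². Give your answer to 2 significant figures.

By conservation of mechanical energy, mgh = ½mv²
v = √(2gh) = √(2 × 10 × 0.42) = √8.4000 = 2.898 m/s

v = 2.9 m/s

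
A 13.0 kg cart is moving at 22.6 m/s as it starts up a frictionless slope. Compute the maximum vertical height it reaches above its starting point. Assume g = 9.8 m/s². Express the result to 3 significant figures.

h = 26.1 m

Setting KE at the bottom equal to PE gained: ½mv² = mgh
h = v²/(2g) = 22.6²/(2 × 9.8) = 26.06 m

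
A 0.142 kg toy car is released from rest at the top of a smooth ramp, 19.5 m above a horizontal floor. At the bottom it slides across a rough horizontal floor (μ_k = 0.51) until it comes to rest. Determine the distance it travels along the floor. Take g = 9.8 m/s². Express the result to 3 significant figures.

d = 38.2 m

Energy bookkeeping (friction removes W_f = μ_k N d):
At rest all PE has been dissipated by friction: mgh = μ_k m g d
d = h/μ_k = 19.5/0.51 = 38.24 m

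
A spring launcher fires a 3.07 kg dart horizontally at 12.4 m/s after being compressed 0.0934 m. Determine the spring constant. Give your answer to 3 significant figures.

k = 54100 N/m

Energy stored in the spring equals the launch KE: ½kx² = ½mv²
k = mv²/x² = (3.07)(12.4)²/(0.0934)² = 54111 N/m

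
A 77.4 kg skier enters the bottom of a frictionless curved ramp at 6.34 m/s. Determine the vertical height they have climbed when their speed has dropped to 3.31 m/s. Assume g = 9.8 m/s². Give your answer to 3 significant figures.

Conservation of energy: ½mv₁² = ½mv₂² + mgh
h = (v₁² − v₂²)/(2g) = (6.34² − 3.31²)/(2 × 9.8) = 1.492 m

h = 1.49 m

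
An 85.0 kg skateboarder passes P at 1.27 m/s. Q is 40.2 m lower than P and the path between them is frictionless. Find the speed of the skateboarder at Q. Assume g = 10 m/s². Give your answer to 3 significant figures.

v = 28.4 m/s

Energy conservation between the two points: ½mv₀² + mgh = ½mv²
The mass cancels from both sides.
v² = v₀² + 2gh = (1.27)² + 2(10)(40.2) = 805.61
v = √805.61 = 28.38 m/s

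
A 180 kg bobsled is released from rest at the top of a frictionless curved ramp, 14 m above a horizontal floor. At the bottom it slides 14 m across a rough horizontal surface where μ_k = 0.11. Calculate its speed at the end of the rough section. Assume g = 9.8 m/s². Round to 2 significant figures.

Applying the work–energy principle:
mgh = ½mv² + μ_k m g d
W_f = μ_k mg d = (0.11)(180)(9.8)(14) = 2717 J
½mv² = mgh − W_f = 24696 − 2717 = 21979 J
v = √(2 × 21979/180) = 15.63 m/s

v = 16 m/s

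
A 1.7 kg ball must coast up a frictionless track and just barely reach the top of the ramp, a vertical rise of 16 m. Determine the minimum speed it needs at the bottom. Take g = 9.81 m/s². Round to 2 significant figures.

At the top it is momentarily at rest, so all KE converts to PE: ½mv² = mgh
v = √(2gh) = √(2 × 9.81 × 16) = 17.72 m/s

v = 18 m/s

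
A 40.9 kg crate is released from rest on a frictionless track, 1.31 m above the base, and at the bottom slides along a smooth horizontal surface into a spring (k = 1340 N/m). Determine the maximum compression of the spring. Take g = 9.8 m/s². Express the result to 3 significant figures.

Gravitational PE at the top equals spring PE at max compression: mgh = ½kx²
x = √(2mgh/k) = √(2 × 40.9 × 9.8 × 1.31 / 1340) = 0.8853 m

x = 0.885 m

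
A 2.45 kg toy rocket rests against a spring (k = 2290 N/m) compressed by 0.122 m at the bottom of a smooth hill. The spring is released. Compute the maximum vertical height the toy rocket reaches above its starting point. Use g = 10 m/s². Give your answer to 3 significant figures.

All spring PE becomes gravitational PE at the highest point: ½kx² = mgh
h = kx²/(2mg) = (2290)(0.122)²/(2 × 2.45 × 10) = 0.6956 m

h = 0.696 m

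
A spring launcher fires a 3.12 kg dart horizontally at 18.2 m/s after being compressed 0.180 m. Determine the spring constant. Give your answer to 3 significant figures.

k = 31900 N/m

Spring PE at full compression equals KE at release: ½kx² = ½mv²
k = mv²/x² = (3.12)(18.2)²/(0.180)² = 31897 N/m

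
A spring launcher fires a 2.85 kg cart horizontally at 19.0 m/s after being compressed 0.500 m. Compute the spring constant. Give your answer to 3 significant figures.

½kx² = ½mv²
k = mv²/x² = (2.85)(19.0)²/(0.500)² = 4115 N/m

k = 4120 N/m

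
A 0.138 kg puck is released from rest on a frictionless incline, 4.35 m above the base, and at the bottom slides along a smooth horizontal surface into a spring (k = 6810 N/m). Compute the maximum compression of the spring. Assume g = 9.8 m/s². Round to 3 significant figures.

At max compression the puck is momentarily at rest: mgh = ½kx²
x = √(2mgh/k) = √(2 × 0.138 × 9.8 × 4.35 / 6810) = 0.04157 m

x = 0.0416 m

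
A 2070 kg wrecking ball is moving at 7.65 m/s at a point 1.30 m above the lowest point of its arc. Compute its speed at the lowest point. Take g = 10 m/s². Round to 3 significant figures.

By conservation of mechanical energy, ½mv₀² + mgh = ½mv²
The mass cancels from both sides.
v² = v₀² + 2gh = (7.65)² + 2(10)(1.30) = 84.523
v = √84.523 = 9.194 m/s

v = 9.19 m/s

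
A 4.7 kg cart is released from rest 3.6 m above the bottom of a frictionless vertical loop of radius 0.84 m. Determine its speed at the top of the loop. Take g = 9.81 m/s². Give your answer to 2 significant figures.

v = 6.1 m/s

Energy conservation: mgh = ½mv_top² + mg(2r)
v_top² = 2g(h − 2r) = 2(9.81)(3.6 − 1.680) = 37.67
v_top = 6.138 m/s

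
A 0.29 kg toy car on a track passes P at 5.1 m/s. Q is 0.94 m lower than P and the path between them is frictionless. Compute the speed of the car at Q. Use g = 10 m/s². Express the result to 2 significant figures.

v = 6.7 m/s

By conservation of mechanical energy, ½mv₀² + mgh = ½mv²
The mass cancels from both sides.
v² = v₀² + 2gh = (5.1)² + 2(10)(0.94) = 44.810
v = √44.810 = 6.694 m/s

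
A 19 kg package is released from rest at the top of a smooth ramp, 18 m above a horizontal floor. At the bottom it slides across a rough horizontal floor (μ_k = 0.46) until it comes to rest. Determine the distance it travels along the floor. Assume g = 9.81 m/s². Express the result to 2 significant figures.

Energy at the top = energy at the end + work done against friction:
At rest all PE has been dissipated by friction: mgh = μ_k m g d
d = h/μ_k = 18/0.46 = 39.13 m

d = 39 m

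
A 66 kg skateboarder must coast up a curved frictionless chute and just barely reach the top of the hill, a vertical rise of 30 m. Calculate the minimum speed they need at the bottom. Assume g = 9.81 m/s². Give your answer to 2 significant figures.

At the top they are momentarily at rest, so all KE converts to PE: ½mv² = mgh
v = √(2gh) = √(2 × 9.81 × 30) = 24.26 m/s

v = 24 m/s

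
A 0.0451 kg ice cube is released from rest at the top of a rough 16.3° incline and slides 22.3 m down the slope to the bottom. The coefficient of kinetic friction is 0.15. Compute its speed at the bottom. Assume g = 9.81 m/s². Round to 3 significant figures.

Work–energy: mg(L sinθ) − μ_k(mg cosθ)L = ½mv²
mgh = mgL sinθ = (0.0451)(9.81)(22.3)sin16.3° = 2.7691 J
W_f = μ_k mg cosθ · L = (0.15)(0.0451)(9.81)cos16.3°·22.3 = 1.420 J
½mv² = 2.7691 − 1.420 = 1.3487 J
v = √(2 × 1.3487/0.0451) = 7.734 m/s

v = 7.73 m/s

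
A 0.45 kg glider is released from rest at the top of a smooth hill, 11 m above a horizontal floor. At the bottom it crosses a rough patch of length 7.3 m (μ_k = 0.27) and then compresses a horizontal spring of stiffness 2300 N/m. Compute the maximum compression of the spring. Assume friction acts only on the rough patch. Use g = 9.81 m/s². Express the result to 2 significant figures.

Initial energy: E₁ = mgh = (0.45)(9.81)(11) = 48.559 J
Friction removes W_f = μ_k mg d = (0.27)(0.45)(9.81)(7.3) = 8.701 J
Energy reaching the spring: E = 48.559 − 8.701 = 39.859 J
At max compression ½kx² = E ⇒ x = √(2E/k) = √(2 × 39.859/2300) = 0.1862 m

x = 0.19 m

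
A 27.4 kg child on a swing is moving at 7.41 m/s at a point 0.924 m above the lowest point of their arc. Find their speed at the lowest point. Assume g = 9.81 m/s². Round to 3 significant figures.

Energy conservation between the two points: ½mv₀² + mgh = ½mv²
v² = v₀² + 2gh = (7.41)² + 2(9.81)(0.924) = 73.037
v = √73.037 = 8.546 m/s

v = 8.55 m/s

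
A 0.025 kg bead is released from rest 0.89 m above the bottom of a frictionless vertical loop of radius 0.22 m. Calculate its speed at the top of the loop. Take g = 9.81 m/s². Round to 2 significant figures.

Energy conservation: mgh = ½mv_top² + mg(2r)
v_top² = 2g(h − 2r) = 2(9.81)(0.89 − 0.4400) = 8.829
v_top = 2.971 m/s

v = 3.0 m/s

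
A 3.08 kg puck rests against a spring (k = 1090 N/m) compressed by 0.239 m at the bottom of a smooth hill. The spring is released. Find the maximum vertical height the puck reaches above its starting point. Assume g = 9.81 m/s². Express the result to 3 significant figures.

All spring PE becomes gravitational PE at the highest point: ½kx² = mgh
h = kx²/(2mg) = (1090)(0.239)²/(2 × 3.08 × 9.81) = 1.030 m

h = 1.03 m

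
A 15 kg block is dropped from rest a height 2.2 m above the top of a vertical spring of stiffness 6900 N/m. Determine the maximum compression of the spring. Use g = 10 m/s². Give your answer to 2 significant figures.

x = 0.33 m

Measuring PE from the top of the relaxed spring, at max compression the block has dropped H + x with zero KE, so:
mg(H + x) = ½kx²
½(6900)x² − (15)(10)x − (15)(10)(2.2) = 0
3450x² − 150.0x − 330.0 = 0
x = [150.0 + √(22500 + 4.5540e+06)]/(2 × 3450) = 0.3318 m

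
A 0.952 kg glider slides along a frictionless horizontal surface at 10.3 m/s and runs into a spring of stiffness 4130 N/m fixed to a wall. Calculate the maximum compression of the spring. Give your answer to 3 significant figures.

At max compression the glider is momentarily at rest: ½mv² = ½kx²
x = v√(m/k) = 10.3 × √(0.952/4130) = 0.1564 m

x = 0.156 m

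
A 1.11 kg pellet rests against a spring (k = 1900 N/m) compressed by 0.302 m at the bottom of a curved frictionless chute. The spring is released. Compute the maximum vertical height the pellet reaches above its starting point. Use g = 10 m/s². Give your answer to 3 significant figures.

All spring PE becomes gravitational PE at the highest point: ½kx² = mgh
h = kx²/(2mg) = (1900)(0.302)²/(2 × 1.11 × 10) = 7.806 m

h = 7.81 m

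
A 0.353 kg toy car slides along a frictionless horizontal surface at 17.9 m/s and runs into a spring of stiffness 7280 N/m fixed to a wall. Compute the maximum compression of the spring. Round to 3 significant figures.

x = 0.125 m

Conservation of energy between contact and max compression: ½mv² = ½kx²
x = v√(m/k) = 17.9 × √(0.353/7280) = 0.1246 m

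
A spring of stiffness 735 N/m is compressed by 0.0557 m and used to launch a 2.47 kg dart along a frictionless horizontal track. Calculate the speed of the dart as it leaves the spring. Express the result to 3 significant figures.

v = 0.961 m/s

Spring PE converts entirely to kinetic energy: ½kx² = ½mv²
v = x√(k/m) = 0.0557 × √(735/2.47) = 0.9608 m/s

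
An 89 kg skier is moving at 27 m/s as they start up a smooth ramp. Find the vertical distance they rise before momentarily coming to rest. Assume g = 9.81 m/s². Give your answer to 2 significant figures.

h = 37 m

By energy conservation, ½mv² = mgh
h = v²/(2g) = 27²/(2 × 9.81) = 37.16 m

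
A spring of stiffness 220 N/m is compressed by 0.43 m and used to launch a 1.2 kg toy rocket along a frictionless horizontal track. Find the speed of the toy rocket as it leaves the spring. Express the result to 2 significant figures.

The toy rocket leaves the spring when the spring is at natural length, so ½kx² = ½mv²
v = x√(k/m) = 0.43 × √(220/1.2) = 5.822 m/s

v = 5.8 m/s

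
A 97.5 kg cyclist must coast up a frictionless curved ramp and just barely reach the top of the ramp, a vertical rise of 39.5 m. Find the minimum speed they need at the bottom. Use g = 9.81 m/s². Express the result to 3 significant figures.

v = 27.8 m/s

At the top they are momentarily at rest, so all KE converts to PE: ½mv² = mgh
v = √(2gh) = √(2 × 9.81 × 39.5) = 27.84 m/s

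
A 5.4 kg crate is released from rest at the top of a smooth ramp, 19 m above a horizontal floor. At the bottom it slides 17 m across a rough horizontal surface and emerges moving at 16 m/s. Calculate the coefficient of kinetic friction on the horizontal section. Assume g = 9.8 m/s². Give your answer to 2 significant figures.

μ_k = 0.35

Energy bookkeeping (friction removes W_f = μ_k N d):
mgh = ½mv² + μ_k m g d
mgh = 1005.5 J; ½mv² = 691.20 J
W_f = 1005.5 − 691.20 = 314.3 J
μ_k = W_f/(mg·d) = 314.3/(52.92 × 17) = 0.3493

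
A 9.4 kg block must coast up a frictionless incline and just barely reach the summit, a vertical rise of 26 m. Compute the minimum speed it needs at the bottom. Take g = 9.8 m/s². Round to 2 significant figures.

At the top it is momentarily at rest, so all KE converts to PE: ½mv² = mgh
v = √(2gh) = √(2 × 9.8 × 26) = 22.57 m/s

v = 23 m/s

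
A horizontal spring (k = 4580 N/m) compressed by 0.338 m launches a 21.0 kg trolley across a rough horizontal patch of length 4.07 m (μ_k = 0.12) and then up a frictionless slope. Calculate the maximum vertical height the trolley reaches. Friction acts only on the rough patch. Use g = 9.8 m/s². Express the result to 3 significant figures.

h = 0.783 m

Spring energy: E₀ = ½kx² = ½(4580)(0.338)² = 261.62 J
Friction: W_f = μ_k mg d = (0.12)(21.0)(9.8)(4.07) = 100.5 J
Energy at base of ramp: E = 261.62 − 100.5 = 161.11 J
At max height all remaining energy is PE: mgh = E ⇒ h = E/(mg) = 161.11/(21.0 × 9.8) = 0.7828 m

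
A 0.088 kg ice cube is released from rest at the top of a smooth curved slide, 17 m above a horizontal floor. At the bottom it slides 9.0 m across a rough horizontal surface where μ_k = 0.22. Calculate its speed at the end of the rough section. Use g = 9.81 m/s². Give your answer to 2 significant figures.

Applying the work–energy principle:
mgh = ½mv² + μ_k m g d
W_f = μ_k mg d = (0.22)(0.088)(9.81)(9.0) = 1.709 J
½mv² = mgh − W_f = 14.676 − 1.709 = 12.966 J
v = √(2 × 12.966/0.088) = 17.17 m/s

v = 17 m/s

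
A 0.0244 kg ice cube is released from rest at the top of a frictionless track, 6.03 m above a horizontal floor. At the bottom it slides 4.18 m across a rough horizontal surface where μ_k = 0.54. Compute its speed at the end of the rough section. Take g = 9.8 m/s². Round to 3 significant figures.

v = 8.60 m/s

Energy bookkeeping (friction removes W_f = μ_k N d):
mgh = ½mv² + μ_k m g d
W_f = μ_k mg d = (0.54)(0.0244)(9.8)(4.18) = 0.5397 J
½mv² = mgh − W_f = 1.4419 − 0.5397 = 0.90215 J
v = √(2 × 0.90215/0.0244) = 8.599 m/s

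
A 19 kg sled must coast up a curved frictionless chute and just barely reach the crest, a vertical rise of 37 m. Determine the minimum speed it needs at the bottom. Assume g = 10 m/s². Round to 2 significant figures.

At the top it is momentarily at rest, so all KE converts to PE: ½mv² = mgh
v = √(2gh) = √(2 × 10 × 37) = 27.20 m/s

v = 27 m/s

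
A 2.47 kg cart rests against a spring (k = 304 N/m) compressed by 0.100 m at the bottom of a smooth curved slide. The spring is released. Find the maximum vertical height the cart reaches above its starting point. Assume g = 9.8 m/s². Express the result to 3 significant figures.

h = 0.0628 m

Energy conservation from release to the highest point: ½kx² = mgh
h = kx²/(2mg) = (304)(0.100)²/(2 × 2.47 × 9.8) = 0.06279 m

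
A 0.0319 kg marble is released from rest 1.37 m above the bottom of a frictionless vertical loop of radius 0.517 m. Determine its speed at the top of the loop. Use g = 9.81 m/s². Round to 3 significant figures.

v = 2.57 m/s

Energy conservation: mgh = ½mv_top² + mg(2r)
v_top² = 2g(h − 2r) = 2(9.81)(1.37 − 1.034) = 6.592
v_top = 2.568 m/s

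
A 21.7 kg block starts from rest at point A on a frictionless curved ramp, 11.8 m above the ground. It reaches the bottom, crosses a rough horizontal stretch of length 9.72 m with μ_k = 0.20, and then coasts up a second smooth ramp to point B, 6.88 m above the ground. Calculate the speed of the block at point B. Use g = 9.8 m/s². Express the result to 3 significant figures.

v = 7.64 m/s

Energy at A: mgh₁ = (21.7)(9.8)(11.8) = 2509.4 J
Friction loss: W_f = μ_k mg d = 413.4 J
At B: ½mv² + mgh₂ = mgh₁ − W_f
½mv² = 2509.4 − 413.4 − 1463.1 = 632.88 J
v = √(2 × 632.88/21.7) = 7.637 m/s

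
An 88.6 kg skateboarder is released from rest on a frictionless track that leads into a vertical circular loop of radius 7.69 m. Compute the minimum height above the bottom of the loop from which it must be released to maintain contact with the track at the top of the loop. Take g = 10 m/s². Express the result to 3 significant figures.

At the top, for minimum speed gravity alone supplies the centripetal force: mg = mv_top²/r ⇒ v_top² = gr = 76.90 m²/s²
Energy conservation from release height h to the top (height 2r): mgh = ½mv_top² + mg(2r)
h = v_top²/(2g) + 2r = r/2 + 2r = 5r/2 = 19.23 m

h = 19.2 m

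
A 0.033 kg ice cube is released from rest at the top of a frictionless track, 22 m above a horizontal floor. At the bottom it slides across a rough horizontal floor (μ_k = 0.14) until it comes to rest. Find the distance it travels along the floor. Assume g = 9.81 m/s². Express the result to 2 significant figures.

d = 160 m

Energy bookkeeping (friction removes W_f = μ_k N d):
At rest all PE has been dissipated by friction: mgh = μ_k m g d
d = h/μ_k = 22/0.14 = 157.1 m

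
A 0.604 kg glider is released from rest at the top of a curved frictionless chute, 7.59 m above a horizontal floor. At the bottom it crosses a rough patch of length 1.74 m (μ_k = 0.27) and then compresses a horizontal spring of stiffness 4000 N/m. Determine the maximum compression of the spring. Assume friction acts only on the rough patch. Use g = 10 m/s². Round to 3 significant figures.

Initial energy: E₁ = mgh = (0.604)(10)(7.59) = 45.844 J
Friction removes W_f = μ_k mg d = (0.27)(0.604)(10)(1.74) = 2.838 J
Energy reaching the spring: E = 45.844 − 2.838 = 43.006 J
At max compression ½kx² = E ⇒ x = √(2E/k) = √(2 × 43.006/4000) = 0.1466 m

x = 0.147 m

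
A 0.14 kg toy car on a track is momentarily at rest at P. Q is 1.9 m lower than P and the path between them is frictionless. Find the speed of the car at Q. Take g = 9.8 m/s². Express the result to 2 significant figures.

v = 6.1 m/s

Equating total energy at the two states: mgh = ½mv²
v = √(2gh) = √(2 × 9.8 × 1.9) = √37.240 = 6.102 m/s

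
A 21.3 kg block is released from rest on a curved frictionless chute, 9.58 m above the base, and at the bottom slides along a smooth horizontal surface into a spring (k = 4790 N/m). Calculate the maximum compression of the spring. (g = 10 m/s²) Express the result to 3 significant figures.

x = 0.923 m

Energy conservation (no friction) from release to max compression: mgh = ½kx²
x = √(2mgh/k) = √(2 × 21.3 × 10 × 9.58 / 4790) = 0.9230 m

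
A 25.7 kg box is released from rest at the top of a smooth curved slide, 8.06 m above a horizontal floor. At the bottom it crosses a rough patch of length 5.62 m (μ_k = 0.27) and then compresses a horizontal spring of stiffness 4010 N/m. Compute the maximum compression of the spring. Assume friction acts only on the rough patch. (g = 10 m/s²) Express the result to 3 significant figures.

Initial energy: E₁ = mgh = (25.7)(10)(8.06) = 2071.4 J
Friction removes W_f = μ_k mg d = (0.27)(25.7)(10)(5.62) = 390.0 J
Energy reaching the spring: E = 2071.4 − 390.0 = 1681.4 J
At max compression ½kx² = E ⇒ x = √(2E/k) = √(2 × 1681.4/4010) = 0.9158 m

x = 0.916 m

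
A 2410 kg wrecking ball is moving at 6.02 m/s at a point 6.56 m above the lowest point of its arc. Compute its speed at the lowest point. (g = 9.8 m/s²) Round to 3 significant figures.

Mechanical energy is conserved (no friction): ½mv₀² + mgh = ½mv²
The mass cancels from both sides.
v² = v₀² + 2gh = (6.02)² + 2(9.8)(6.56) = 164.82
v = √164.82 = 12.84 m/s

v = 12.8 m/s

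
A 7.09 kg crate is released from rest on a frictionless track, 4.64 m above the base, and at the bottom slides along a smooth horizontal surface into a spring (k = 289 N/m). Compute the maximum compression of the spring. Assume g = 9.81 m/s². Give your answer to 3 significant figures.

Gravitational PE at the top equals spring PE at max compression: mgh = ½kx²
x = √(2mgh/k) = √(2 × 7.09 × 9.81 × 4.64 / 289) = 1.494 m

x = 1.49 m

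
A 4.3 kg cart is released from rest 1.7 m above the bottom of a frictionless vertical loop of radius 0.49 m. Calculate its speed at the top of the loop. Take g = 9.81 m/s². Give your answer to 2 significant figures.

v = 3.8 m/s

Energy conservation: mgh = ½mv_top² + mg(2r)
v_top² = 2g(h − 2r) = 2(9.81)(1.7 − 0.9800) = 14.13
v_top = 3.759 m/s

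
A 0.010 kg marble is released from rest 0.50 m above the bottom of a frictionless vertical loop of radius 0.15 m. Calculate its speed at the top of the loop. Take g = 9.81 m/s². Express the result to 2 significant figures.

Energy conservation: mgh = ½mv_top² + mg(2r)
v_top² = 2g(h − 2r) = 2(9.81)(0.50 − 0.3000) = 3.924
v_top = 1.981 m/s

v = 2.0 m/s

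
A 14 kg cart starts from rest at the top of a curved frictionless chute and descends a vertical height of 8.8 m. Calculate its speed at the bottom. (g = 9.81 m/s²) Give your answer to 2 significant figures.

By conservation of mechanical energy, mgh = ½mv²
v = √(2gh) = √(2 × 9.81 × 8.8) = √172.66 = 13.14 m/s

v = 13 m/s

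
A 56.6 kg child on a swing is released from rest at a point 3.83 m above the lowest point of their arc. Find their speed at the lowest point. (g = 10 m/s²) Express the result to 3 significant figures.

Mechanical energy is conserved (no friction): mgh = ½mv²
v = √(2gh) = √(2 × 10 × 3.83) = √76.600 = 8.752 m/s

v = 8.75 m/s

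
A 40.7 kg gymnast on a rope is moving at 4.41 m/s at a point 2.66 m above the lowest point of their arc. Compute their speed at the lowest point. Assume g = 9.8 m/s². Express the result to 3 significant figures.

v = 8.46 m/s

Energy conservation between the two points: ½mv₀² + mgh = ½mv²
v² = v₀² + 2gh = (4.41)² + 2(9.8)(2.66) = 71.584
v = √71.584 = 8.461 m/s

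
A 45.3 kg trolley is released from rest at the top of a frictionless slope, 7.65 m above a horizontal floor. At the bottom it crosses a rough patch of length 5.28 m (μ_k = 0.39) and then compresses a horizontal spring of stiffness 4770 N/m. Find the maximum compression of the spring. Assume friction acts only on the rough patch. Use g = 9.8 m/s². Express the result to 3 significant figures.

Initial energy: E₁ = mgh = (45.3)(9.8)(7.65) = 3396.1 J
Friction removes W_f = μ_k mg d = (0.39)(45.3)(9.8)(5.28) = 914.2 J
Energy reaching the spring: E = 3396.1 − 914.2 = 2482.0 J
At max compression ½kx² = E ⇒ x = √(2E/k) = √(2 × 2482.0/4770) = 1.020 m

x = 1.02 m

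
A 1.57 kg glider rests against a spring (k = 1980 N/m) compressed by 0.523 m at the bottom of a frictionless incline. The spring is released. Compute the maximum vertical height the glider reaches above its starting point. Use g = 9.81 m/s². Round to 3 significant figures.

Energy conservation from release to the highest point: ½kx² = mgh
h = kx²/(2mg) = (1980)(0.523)²/(2 × 1.57 × 9.81) = 17.58 m

h = 17.6 m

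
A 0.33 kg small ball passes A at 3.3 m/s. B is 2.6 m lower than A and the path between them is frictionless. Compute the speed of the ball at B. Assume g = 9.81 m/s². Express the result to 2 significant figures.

Mechanical energy is conserved (no friction): ½mv₀² + mgh = ½mv²
v² = v₀² + 2gh = (3.3)² + 2(9.81)(2.6) = 61.902
v = √61.902 = 7.868 m/s

v = 7.9 m/s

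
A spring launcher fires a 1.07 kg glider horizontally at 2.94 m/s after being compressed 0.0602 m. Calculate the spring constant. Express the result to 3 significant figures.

Energy stored in the spring equals the launch KE: ½kx² = ½mv²
k = mv²/x² = (1.07)(2.94)²/(0.0602)² = 2552 N/m

k = 2550 N/m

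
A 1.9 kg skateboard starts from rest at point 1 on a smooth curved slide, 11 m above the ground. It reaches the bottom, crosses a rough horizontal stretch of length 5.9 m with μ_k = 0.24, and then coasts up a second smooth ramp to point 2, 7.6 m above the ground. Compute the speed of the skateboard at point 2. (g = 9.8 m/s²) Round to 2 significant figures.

Energy at 1: mgh₁ = (1.9)(9.8)(11) = 204.82 J
Friction loss: W_f = μ_k mg d = 26.37 J
At 2: ½mv² + mgh₂ = mgh₁ − W_f
½mv² = 204.82 − 26.37 − 141.51 = 36.942 J
v = √(2 × 36.942/1.9) = 6.236 m/s

v = 6.2 m/s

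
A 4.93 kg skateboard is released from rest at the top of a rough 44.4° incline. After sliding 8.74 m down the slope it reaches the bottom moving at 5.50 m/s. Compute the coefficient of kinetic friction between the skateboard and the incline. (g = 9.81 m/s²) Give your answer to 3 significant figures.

μ_k = 0.732

The energy dissipated by friction is the PE lost minus the KE gained:
mgL sinθ = 295.74 J; ½mv² = 74.566 J
W_f = 295.74 − 74.566 = 221.2 J
μ_k = W_f/(mg cosθ · L) = 221.2/(34.55 × 8.74) = 0.7324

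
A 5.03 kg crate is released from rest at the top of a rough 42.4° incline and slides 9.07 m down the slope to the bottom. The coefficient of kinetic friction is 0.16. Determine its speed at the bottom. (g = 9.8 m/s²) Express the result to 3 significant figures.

v = 9.94 m/s

Taking the bottom as reference, mgh = ½mv² + μ_k N L with h = L sinθ, N = mg cosθ:
mgh = mgL sinθ = (5.03)(9.8)(9.07)sin42.4° = 301.48 J
W_f = μ_k mg cosθ · L = (0.16)(5.03)(9.8)cos42.4°·9.07 = 52.83 J
½mv² = 301.48 − 52.83 = 248.65 J
v = √(2 × 248.65/5.03) = 9.943 m/s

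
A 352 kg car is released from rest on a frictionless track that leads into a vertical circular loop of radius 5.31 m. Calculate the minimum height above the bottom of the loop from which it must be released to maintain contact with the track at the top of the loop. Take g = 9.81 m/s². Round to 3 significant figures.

h = 13.3 m

At the top, for minimum speed gravity alone supplies the centripetal force: mg = mv_top²/r ⇒ v_top² = gr = 52.09 m²/s²
Energy conservation from release height h to the top (height 2r): mgh = ½mv_top² + mg(2r)
h = v_top²/(2g) + 2r = r/2 + 2r = 5r/2 = 13.27 m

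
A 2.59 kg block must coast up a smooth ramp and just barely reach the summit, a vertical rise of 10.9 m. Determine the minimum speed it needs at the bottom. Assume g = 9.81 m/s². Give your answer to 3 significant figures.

At the top it is momentarily at rest, so all KE converts to PE: ½mv² = mgh
v = √(2gh) = √(2 × 9.81 × 10.9) = 14.62 m/s

v = 14.6 m/s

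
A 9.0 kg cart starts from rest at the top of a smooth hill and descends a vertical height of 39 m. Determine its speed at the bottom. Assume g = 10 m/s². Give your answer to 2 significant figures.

Mechanical energy is conserved (no friction): mgh = ½mv²
The mass cancels from both sides.
v = √(2gh) = √(2 × 10 × 39) = √780.00 = 27.93 m/s

v = 28 m/s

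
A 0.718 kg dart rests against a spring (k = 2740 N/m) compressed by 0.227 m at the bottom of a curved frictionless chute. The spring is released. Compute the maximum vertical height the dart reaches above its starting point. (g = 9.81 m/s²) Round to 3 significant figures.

All spring PE becomes gravitational PE at the highest point: ½kx² = mgh
h = kx²/(2mg) = (2740)(0.227)²/(2 × 0.718 × 9.81) = 10.02 m

h = 10.0 m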